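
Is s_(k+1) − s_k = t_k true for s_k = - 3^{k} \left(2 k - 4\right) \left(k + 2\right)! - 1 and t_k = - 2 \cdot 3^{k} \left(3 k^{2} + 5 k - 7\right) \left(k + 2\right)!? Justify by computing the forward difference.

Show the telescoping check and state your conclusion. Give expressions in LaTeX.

s_(k+1) = -3**(k + 1)*(2*k - 2)*factorial(k + 3) - 1
s_(k+1) − s_k = -2*3**k*(3*k**2 + 5*k - 7)*factorial(k + 2)
(s_(k+1) − s_k) − t_k = 0

valid; difference matches t_k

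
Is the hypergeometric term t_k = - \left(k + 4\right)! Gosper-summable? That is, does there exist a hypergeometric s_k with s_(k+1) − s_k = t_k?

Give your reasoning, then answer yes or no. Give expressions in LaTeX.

Ratio r(k) = k + 5.
A = k + 5, B = 1, C = 1.
Solve (k + 5)·f(k+1) − (1)·f(k) = 1.
d = -1 from the (1,0,0) case.
d = -1 < 0 ⇒ no nonzero polynomial f; not summable.

No — t_k has no hypergeometric antidifference.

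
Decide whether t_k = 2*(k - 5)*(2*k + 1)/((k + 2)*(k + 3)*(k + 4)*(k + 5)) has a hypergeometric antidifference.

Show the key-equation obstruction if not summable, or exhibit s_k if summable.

Yes. s_k = k*(-4*k - 1)/(k**3 + 9*k**2 + 26*k + 24).

Ratio r(k) = (k - 4)*(k + 2)*(2*k + 3)/((k - 5)*(k + 6)*(2*k + 1)).
So A=k + 2 and B=k + 6, with C=k**2 - 9*k/2 - 5/2.
Key eq: (k + 2)·f(k+1) = (k + 5)·f(k) + (k**2 - 9*k/2 - 5/2).
From deg A=1, deg B=1, deg C=2: d=3.
Solve for f: f(k) = -k*(4*k + 1)/4 (degree 2 ≤ 3).
Then R = B(k−1)f/C = -k*(k + 5)*(4*k + 1)/(2*(k - 5)*(2*k + 1)), so s_k = R(k)·t_k = k*(-4*k - 1)/(k**3 + 9*k**2 + 26*k + 24).
Check: Δs_k = 2*(2*k**2 - 9*k - 5)/(k**4 + 14*k**3 + 71*k**2 + 154*k + 120). ✓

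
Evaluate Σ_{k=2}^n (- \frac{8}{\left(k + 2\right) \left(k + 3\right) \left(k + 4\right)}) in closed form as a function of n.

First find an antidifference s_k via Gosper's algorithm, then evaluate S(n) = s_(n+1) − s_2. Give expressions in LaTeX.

S(n) = \frac{- n^{2} - 7 n + 8}{5 \left(n^{2} + 7 n + 12\right)}

r(k) = (k + 2)/(k + 5) after simplifying.
Gosper form: A/B · C(k+1)/C(k) with A=k + 2, B=k + 5, C=1.
f must satisfy (k + 2)·f(k+1) − (k + 4)·f(k) = 1.
deg f ≤ 2 (via 1,1,0).
Solve for f: f(k) = k*(k + 5)/12 (degree 2 ≤ 2).
Get s_k = R·t_k = 2*k*(-k - 5)/(3*(k + 2)*(k + 3)) with R(k) = B(k−1)f(k)/C(k) = k*(k + 4)*(k + 5)/12.
Check: Δs_k = -8/(k**3 + 9*k**2 + 26*k + 24). ✓
Evaluate: s_(n+1) = 2*(-n**2 - 7*n - 6)/(3*(n**2 + 7*n + 12)); subtract s_(2) = -7/15 ⇒ S(n) = (-n**2 - 7*n + 8)/(5*(n**2 + 7*n + 12)).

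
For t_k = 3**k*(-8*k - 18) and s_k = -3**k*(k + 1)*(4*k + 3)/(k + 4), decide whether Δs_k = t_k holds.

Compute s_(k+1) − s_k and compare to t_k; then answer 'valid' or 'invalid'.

Invalid: residual 3**(k + 1)*(8*k**2 + 46*k + 69)/(k**2 + 9*k + 20) ≠ 0.

s_(k+1) = -3**(k + 1)*(k + 2)*(4*k + 7)/(k + 5)
s_(k+1) − s_k = 3**k*(-8*k**3 - 66*k**2 - 184*k - 153)/(k**2 + 9*k + 20)
(s_(k+1) − s_k) − t_k = 3**(k + 1)*(8*k**2 + 46*k + 69)/(k**2 + 9*k + 20)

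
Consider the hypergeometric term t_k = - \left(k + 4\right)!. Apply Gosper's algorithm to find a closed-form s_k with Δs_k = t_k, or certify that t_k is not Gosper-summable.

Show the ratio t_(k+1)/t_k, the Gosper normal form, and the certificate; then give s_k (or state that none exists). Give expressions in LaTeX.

The ratio is k + 5.
Take A(k)=k + 5, B(k)=1, C(k)=1.
Key eq: (k + 5)·f(k+1) = (1)·f(k) + (1).
d = -1 from the (1,0,0) case.
deg f ≤ -1 is impossible — no certificate.

none — t_k is not Gosper-summable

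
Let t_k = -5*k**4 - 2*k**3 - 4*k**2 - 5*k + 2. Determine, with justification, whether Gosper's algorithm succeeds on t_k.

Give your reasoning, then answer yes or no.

Yes. s_k = k*(-k**4 + 2*k**3 - 2*k**2 - k + 4).

Ratio r(k) = (5*k**4 + 22*k**3 + 40*k**2 + 39*k + 14)/(5*k**4 + 2*k**3 + 4*k**2 + 5*k - 2).
Normal form (A,B,C) = (1, 1, k**4 + 2*k**3/5 + 4*k**2/5 + k - 2/5).
Need (1)·f(k+1) − (1)·f(k) = k**4 + 2*k**3/5 + 4*k**2/5 + k - 2/5.
From deg A=0, deg B=0, deg C=4: d=5.
Coefficient equations give f(k) = k*(k + 1)*(k**3 - 3*k**2 + 5*k - 4)/5.
R(k) = B(k−1)·f(k)/C(k) = k*(k**3 - 3*k**2 + 5*k - 4)/(5*k**3 - 3*k**2 + 7*k - 2); s_k = R·t_k = k*(-k**4 + 2*k**3 - 2*k**2 - k + 4).
Check: Δs_k = -5*k**4 - 2*k**3 - 4*k**2 - 5*k + 2. ✓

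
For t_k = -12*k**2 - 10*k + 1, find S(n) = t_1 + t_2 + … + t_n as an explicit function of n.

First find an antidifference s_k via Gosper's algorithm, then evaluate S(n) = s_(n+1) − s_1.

Compute t_(k+1)/t_k: get (12*k**2 + 34*k + 21)/(12*k**2 + 10*k - 1).
A = 1, B = 1, C = k**2 + 5*k/6 - 1/12.
f must satisfy (1)·f(k+1) − (1)·f(k) = k**2 + 5*k/6 - 1/12.
Bound: deg f ≤ 3.
A polynomial solution: f(k) = k*(4*k**2 - k - 4)/12.
Certificate R = B(k−1)f/C = k*(4*k**2 - k - 4)/(12*k**2 + 10*k - 1) gives s_k = k*(-4*k**2 + k + 4).
s_(k+1) − s_k = -12*k**2 - 10*k + 1 = t_k.
Σ_(k=1)^n t_k = s_(n+1) − s_(1) = (-4*n**3 - 11*n**2 - 6*n + 1) − (1), i.e. n*(-4*n**2 - 11*n - 6).

S(n) = n*(-4*n**2 - 11*n - 6)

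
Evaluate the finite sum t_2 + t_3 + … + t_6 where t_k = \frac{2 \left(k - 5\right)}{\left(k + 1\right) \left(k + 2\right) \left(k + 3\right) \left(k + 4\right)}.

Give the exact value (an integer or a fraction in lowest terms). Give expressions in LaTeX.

Σ = -1/45

r(k) = (k - 4)*(k + 1)/((k - 5)*(k + 5)) after simplifying.
Take A(k)=k + 1, B(k)=k + 5, C(k)=k - 5.
Solve (k + 1)·f(k+1) − (k + 4)·f(k) = k - 5.
deg f ≤ 3 (via 1,1,1).
A polynomial solution: f(k) = -k*(k**2 + 6*k + 13)/4.
Certificate R = B(k−1)f/C = -k*(k + 4)*(k**2 + 6*k + 13)/(4*(k - 5)) gives s_k = k*(-k**2 - 6*k - 13)/(2*(k + 1)*(k + 2)*(k + 3)).
s_(k+1) − s_k = 2*(k - 5)/(k**4 + 10*k**3 + 35*k**2 + 50*k + 24) = t_k.
Σ_(k=2)^(6) t_k = s_(7) − s_(2) = -91/180 − (-29/60) = -1/45.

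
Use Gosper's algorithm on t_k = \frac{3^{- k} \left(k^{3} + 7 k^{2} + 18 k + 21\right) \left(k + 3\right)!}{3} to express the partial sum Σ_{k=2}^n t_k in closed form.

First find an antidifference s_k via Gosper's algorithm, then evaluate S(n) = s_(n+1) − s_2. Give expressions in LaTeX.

The ratio is (k**4 + 14*k**3 + 75*k**2 + 187*k + 188)/(3*(k**3 + 7*k**2 + 18*k + 21)).
Take A(k)=k/3 + 4/3, B(k)=1, C(k)=k**3 + 7*k**2 + 18*k + 21.
f must satisfy (k/3 + 4/3)·f(k+1) − (1)·f(k) = k**3 + 7*k**2 + 18*k + 21.
deg f ≤ 2 (via 1,0,3).
Coefficient equations give f(k) = 3*(k**2 + 4*k + 1).
Then R = B(k−1)f/C = 3*(k**2 + 4*k + 1)/(k**3 + 7*k**2 + 18*k + 21), so s_k = R(k)·t_k = (k**2 + 4*k + 1)*factorial(k + 3)/3**k.
Check: Δs_k = (k**3 + 7*k**2 + 18*k + 21)*factorial(k + 3)/(3*3**k). ✓
Evaluate: s_(n+1) = 3**(-n - 1)*(n**2 + 6*n + 6)*factorial(n + 4); subtract s_(2) = 520/3 ⇒ S(n) = 3**(-n - 1)*(-520*3**n + n**6*factorial(n) + 16*n**5*factorial(n) + 101*n**4*factorial(n) + 320*n**3*factorial(n) + 534*n**2*factorial(n) + 444*n*factorial(n) + 144*factorial(n)).

S(n) = 3^{- n - 1} \left(- 520 \cdot 3^{n} + n^{6} n! + 16 n^{5} n! + 101 n^{4} n! + 320 n^{3} n! + 534 n^{2} n! + 444 n n! + 144 n!\right)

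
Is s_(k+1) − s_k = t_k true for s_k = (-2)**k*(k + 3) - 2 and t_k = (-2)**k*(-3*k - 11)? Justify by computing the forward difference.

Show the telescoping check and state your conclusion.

s_(k+1) = -2*(-2)**k*(k + 4) - 2
s_(k+1) − s_k = (-2)**k*(-3*k - 11)
(s_(k+1) − s_k) − t_k = 0

Valid: the claim telescopes to t_k.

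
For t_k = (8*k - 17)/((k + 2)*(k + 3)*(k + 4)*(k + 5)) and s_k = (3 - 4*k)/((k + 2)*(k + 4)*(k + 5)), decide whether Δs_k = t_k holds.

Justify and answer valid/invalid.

s_(k+1) = (-4*k - 1)/((k + 3)*(k + 5)*(k + 6))
s_(k+1) − s_k = (8*k**2 + 7*k - 62)/(k**5 + 20*k**4 + 155*k**3 + 580*k**2 + 1044*k + 720)
(s_(k+1) − s_k) − t_k = 8*(5 - 3*k)/(k**5 + 20*k**4 + 155*k**3 + 580*k**2 + 1044*k + 720)

Invalid: residual 8*(5 - 3*k)/(k**5 + 20*k**4 + 155*k**3 + 580*k**2 + 1044*k + 720) ≠ 0.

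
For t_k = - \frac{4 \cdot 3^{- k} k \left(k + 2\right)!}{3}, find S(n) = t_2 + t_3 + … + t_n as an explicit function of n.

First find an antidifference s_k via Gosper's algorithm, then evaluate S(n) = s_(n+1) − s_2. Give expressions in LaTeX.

S(n) = \frac{32}{3} - \frac{4 \cdot 3^{- n} \left(n + 3\right)!}{3}

Ratio r(k) = (k + 1)*(k + 3)/(3*k).
Normal form (A,B,C) = (k/3 + 1, 1, k).
f must satisfy (k/3 + 1)·f(k+1) − (1)·f(k) = k.
Bound: deg f ≤ 0.
A polynomial solution: f(k) = 3.
R(k) = B(k−1)·f(k)/C(k) = 3/k; s_k = R·t_k = -4*factorial(k + 2)/3**k.
Δs = -4*k*factorial(k + 2)/(3*3**k), as required.
Telescope: S(n) = s_(n+1) − s_(2) = -4*3**(-n - 1)*factorial(n + 3) − (-32/3) = 32/3 - 4*factorial(n + 3)/(3*3**n).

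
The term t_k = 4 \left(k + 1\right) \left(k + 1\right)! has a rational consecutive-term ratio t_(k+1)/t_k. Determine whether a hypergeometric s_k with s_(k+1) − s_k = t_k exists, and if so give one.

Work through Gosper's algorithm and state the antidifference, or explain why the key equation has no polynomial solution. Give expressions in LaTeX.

Step 1: r(k) = (k + 2)**2/(k + 1).
Factor: A=k + 2; B=1; C=k + 1.
Need (k + 2)·f(k+1) − (1)·f(k) = k + 1.
From deg A=1, deg B=0, deg C=1: d=0.
Solving with deg f ≤ 0: f(k) = 1.
Certificate R = B(k−1)f/C = 1/(k + 1) gives s_k = 4*factorial(k + 1).
Δs = 4*(k + 1)*factorial(k + 1), as required.

s_k = 4 \left(k + 1\right)!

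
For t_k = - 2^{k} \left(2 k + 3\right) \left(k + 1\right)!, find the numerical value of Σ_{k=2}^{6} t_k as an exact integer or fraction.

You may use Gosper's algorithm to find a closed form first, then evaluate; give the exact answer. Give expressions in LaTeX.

Step 1: r(k) = 2*(k + 2)*(2*k + 5)/(2*k + 3).
So A=2*k + 4 and B=1, with C=k + 3/2.
Set up (2*k + 4)·f(k+1) − (1)·f(k) − (k + 3/2) = 0.
Degrees (1,0,1) ⇒ d ≤ 0.
Solve for f: f(k) = 1/2 (degree 0 ≤ 0).
Get s_k = R·t_k = -2**k*factorial(k + 1) with R(k) = B(k−1)f(k)/C(k) = 1/(2*k + 3).
Check: Δs_k = -2**k*(2*k + 3)*factorial(k + 1). ✓
Evaluate s at k=7 and k=2: -5160960 and -24; difference -5160936.

Σ = -5160936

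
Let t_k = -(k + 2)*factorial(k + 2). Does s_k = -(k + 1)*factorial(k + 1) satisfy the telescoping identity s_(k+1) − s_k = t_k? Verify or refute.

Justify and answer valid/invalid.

Invalid: residual (k + 1)*factorial(k + 1) ≠ 0.

s_(k+1) = -(k + 2)*factorial(k + 2)
s_(k+1) − s_k = -(k**2 + 3*k + 3)*factorial(k + 1)
(s_(k+1) − s_k) − t_k = (k + 1)*factorial(k + 1)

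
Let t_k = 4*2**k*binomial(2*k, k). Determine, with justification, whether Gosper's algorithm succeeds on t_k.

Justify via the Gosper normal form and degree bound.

Ratio r(k) = 4*(2*k + 1)/(k + 1).
Normal form (A,B,C) = (8*k + 4, k + 1, 1).
f must satisfy (8*k + 4)·f(k+1) − (k)·f(k) = 1.
deg f ≤ -1 (via 1,1,0).
Negative degree bound (-1): no f exists, t_k not Gosper-summable.

No; the degree bound rules out any f.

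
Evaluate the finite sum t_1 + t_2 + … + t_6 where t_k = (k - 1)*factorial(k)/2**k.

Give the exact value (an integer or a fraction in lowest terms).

r(k) = k*(k + 1)/(2*(k - 1)) after simplifying.
So A=k/2 + 1/2 and B=1, with C=k - 1.
Solve (k/2 + 1/2)·f(k+1) − (1)·f(k) = k - 1.
deg f ≤ 0 (via 1,0,1).
A polynomial solution: f(k) = 2.
R(k) = B(k−1)·f(k)/C(k) = 2/(k - 1); s_k = R·t_k = 2**(1 - k)*factorial(k).
Verify: (k - 1)*factorial(k)/2**k matches t_k.
Σ_(k=1)^(6) t_k = s_(7) − s_(1) = 315/4 − (1) = 311/4.

Σ = 311/4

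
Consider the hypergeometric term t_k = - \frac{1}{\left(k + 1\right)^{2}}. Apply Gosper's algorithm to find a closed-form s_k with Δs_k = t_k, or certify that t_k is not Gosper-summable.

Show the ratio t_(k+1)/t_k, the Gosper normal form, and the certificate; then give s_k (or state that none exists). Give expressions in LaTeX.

not Gosper-summable; s_k does not exist

t_(k+1)/t_k = (k + 1)**2/(k + 2)**2.
So A=k**2 + 2*k + 1 and B=k**2 + 4*k + 4, with C=1.
Solve (k**2 + 2*k + 1)·f(k+1) − (k**2 + 2*k + 1)·f(k) = 1.
d = 0 from the (2,2,0) case.
Write f(k) = c0. Then LHS − RHS = -1, requiring -1 = 0: contradictory. No certificate.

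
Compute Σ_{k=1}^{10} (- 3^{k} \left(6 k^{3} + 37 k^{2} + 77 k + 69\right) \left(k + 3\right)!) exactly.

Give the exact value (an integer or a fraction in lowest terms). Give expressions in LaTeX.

Σ = -3953503424308837968

t_(k+1)/t_k = 3*(6*k**4 + 79*k**3 + 389*k**2 + 865*k + 756)/(6*k**3 + 37*k**2 + 77*k + 69).
A = 3*k + 12, B = 1, C = k**3 + 37*k**2/6 + 77*k/6 + 23/2.
Solve (3*k + 12)·f(k+1) − (1)·f(k) = k**3 + 37*k**2/6 + 77*k/6 + 23/2.
deg f ≤ 2 (via 1,0,3).
A polynomial solution: f(k) = (2*k**2 + k + 3)/6.
So s_k = (B(k−1)f/C)·t_k = ((2*k**2 + k + 3)/(6*k**3 + 37*k**2 + 77*k + 69))·t_k = -3**k*(2*k**2 + k + 3)*factorial(k + 3).
Check: Δs_k = -3**k*(6*k**3 + 37*k**2 + 77*k + 69)*factorial(k + 3). ✓
Telescoping: Σ = s_(11) − s_(1) = -3953503424308838400 − (-432) = -3953503424308837968.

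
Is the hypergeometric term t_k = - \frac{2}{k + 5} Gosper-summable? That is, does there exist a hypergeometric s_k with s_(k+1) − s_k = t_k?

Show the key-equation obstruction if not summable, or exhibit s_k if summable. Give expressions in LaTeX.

Compute t_(k+1)/t_k: get (k + 5)/(k + 6).
Gosper form: A/B · C(k+1)/C(k) with A=k + 5, B=k + 6, C=1.
Key eq: (k + 5)·f(k+1) = (k + 5)·f(k) + (1).
From deg A=1, deg B=1, deg C=0: d=0.
Put f(k) = c0: A·f(k+1) − B(k−1)·f(k) − C = -1; need -1 = 0 — inconsistent ⇒ no f, not summable.

No — t_k has no hypergeometric antidifference.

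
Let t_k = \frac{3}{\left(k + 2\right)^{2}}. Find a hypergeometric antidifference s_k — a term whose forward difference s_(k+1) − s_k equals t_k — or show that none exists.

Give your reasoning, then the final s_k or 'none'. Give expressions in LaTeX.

t_(k+1)/t_k = (k + 2)**2/(k + 3)**2.
Factor: A=k**2 + 4*k + 4; B=k**2 + 6*k + 9; C=1.
Solve (k**2 + 4*k + 4)·f(k+1) − (k**2 + 4*k + 4)·f(k) = 1.
d = 0 from the (2,2,0) case.
f = c0 ⇒ A·f(k+1) − B(k−1)·f(k) − C = -1. The system {-1 = 0} is inconsistent; no antidifference.

none — t_k is not Gosper-summable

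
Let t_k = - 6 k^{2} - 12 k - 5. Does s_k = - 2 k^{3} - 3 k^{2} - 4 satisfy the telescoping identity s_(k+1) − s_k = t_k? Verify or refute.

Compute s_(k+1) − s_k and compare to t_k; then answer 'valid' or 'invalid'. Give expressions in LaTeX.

s_(k+1) = -2*(k + 1)**3 - 3*(k + 1)**2 - 4
s_(k+1) − s_k = -6*k**2 - 12*k - 5
(s_(k+1) − s_k) − t_k = 0

valid (s_(k+1) − s_k reduces to t_k)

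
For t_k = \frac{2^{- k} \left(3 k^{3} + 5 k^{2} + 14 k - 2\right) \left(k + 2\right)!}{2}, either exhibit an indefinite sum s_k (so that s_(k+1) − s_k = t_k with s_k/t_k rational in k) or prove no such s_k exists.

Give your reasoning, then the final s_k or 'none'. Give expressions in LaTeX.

s_k = 2^{- k} \left(k - 1\right) \left(3 k - 1\right) \left(k + 2\right)!

Step 1: r(k) = (3*k**4 + 23*k**3 + 75*k**2 + 119*k + 60)/(2*(3*k**3 + 5*k**2 + 14*k - 2)).
So A=k/2 + 3/2 and B=1, with C=k**3 + 5*k**2/3 + 14*k/3 - 2/3.
f must satisfy (k/2 + 3/2)·f(k+1) − (1)·f(k) = k**3 + 5*k**2/3 + 14*k/3 - 2/3.
d = 2 from the (1,0,3) case.
Solving with deg f ≤ 2: f(k) = 2*(k - 1)*(3*k - 1)/3.
Get s_k = R·t_k = (k - 1)*(3*k - 1)*factorial(k + 2)/2**k with R(k) = B(k−1)f(k)/C(k) = 2*(k - 1)*(3*k - 1)/(3*k**3 + 5*k**2 + 14*k - 2).
Check: Δs_k = (3*k**3 + 5*k**2 + 14*k - 2)*factorial(k + 2)/(2*2**k). ✓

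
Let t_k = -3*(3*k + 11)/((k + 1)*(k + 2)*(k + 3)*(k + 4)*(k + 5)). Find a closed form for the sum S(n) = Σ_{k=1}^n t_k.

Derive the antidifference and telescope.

Step 1: r(k) = (k + 1)*(3*k + 14)/((k + 6)*(3*k + 11)).
Normal form (A,B,C) = (k + 1, k + 6, k + 11/3).
Need (k + 1)·f(k+1) − (k + 5)·f(k) = k + 11/3.
Bound: deg f ≤ 4.
A polynomial solution: f(k) = k*(k + 3)*(k**2 + 7*k + 14)/24.
Get s_k = R·t_k = 3*k*(-k**2 - 7*k - 14)/(8*(k**3 + 7*k**2 + 14*k + 8)) with R(k) = B(k−1)f(k)/C(k) = k*(k + 3)*(k + 5)*(k**2 + 7*k + 14)/(8*(3*k + 11)).
s_(k+1) − s_k = 3*(-3*k - 11)/(k**5 + 15*k**4 + 85*k**3 + 225*k**2 + 274*k + 120) = t_k.
Telescope: S(n) = s_(n+1) − s_(1) = 3*(-n**3 - 10*n**2 - 31*n - 22)/(8*(n**3 + 10*n**2 + 31*n + 30)) − (-11/40) = n*(-n**2 - 10*n - 31)/(10*(n**3 + 10*n**2 + 31*n + 30)).

S(n) = n*(-n**2 - 10*n - 31)/(10*(n**3 + 10*n**2 + 31*n + 30))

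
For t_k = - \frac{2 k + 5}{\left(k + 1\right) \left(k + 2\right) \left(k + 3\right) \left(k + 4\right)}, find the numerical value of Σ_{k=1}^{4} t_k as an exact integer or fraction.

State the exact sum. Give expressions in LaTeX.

Σ = -5/48

r(k) = (k + 1)*(2*k + 7)/((k + 5)*(2*k + 5)) after simplifying.
A = k + 1, B = k + 5, C = k + 5/2.
Need (k + 1)·f(k+1) − (k + 4)·f(k) = k + 5/2.
From deg A=1, deg B=1, deg C=1: d=3.
Solving with deg f ≤ 3: f(k) = k*(k + 2)*(k + 4)/6.
Get s_k = R·t_k = k*(-k - 4)/(3*(k**2 + 4*k + 3)) with R(k) = B(k−1)f(k)/C(k) = k*(k + 2)*(k + 4)**2/(3*(2*k + 5)).
s_(k+1) − s_k = (-2*k - 5)/(k**4 + 10*k**3 + 35*k**2 + 50*k + 24) = t_k.
Σ_(k=1)^(4) t_k = s_(5) − s_(1) = -5/16 − (-5/24) = -5/48.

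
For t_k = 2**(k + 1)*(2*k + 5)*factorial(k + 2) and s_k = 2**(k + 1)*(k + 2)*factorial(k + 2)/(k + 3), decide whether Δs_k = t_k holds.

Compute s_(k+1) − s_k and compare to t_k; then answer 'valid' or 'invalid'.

s_(k+1) = 2**(k + 2)*(k + 3)*factorial(k + 3)/(k + 4)
s_(k+1) − s_k = 2**(k + 1)*(2*k**3 + 17*k**2 + 48*k + 46)*factorial(k + 2)/((k + 3)*(k + 4))
(s_(k+1) − s_k) − t_k = -2**(k + 1)*(k + 2)*(2*k + 7)*factorial(k + 2)/((k + 3)*(k + 4))

Invalid: residual -2**(k + 1)*(k + 2)*(2*k + 7)*factorial(k + 2)/((k + 3)*(k + 4)) ≠ 0.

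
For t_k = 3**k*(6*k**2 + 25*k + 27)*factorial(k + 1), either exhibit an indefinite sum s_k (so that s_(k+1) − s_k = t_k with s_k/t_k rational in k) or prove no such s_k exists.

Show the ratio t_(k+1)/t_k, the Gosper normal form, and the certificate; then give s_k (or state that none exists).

s_k = 3**k*(2*k + 3)*factorial(k + 1)

Step 1: r(k) = 3*(6*k**3 + 49*k**2 + 132*k + 116)/(6*k**2 + 25*k + 27).
Take A(k)=3*k + 6, B(k)=1, C(k)=k**2 + 25*k/6 + 9/2.
f must satisfy (3*k + 6)·f(k+1) − (1)·f(k) = k**2 + 25*k/6 + 9/2.
Bound: deg f ≤ 1.
Match coefficients ⇒ f(k) = (2*k + 3)/6.
So s_k = (B(k−1)f/C)·t_k = ((2*k + 3)/(6*k**2 + 25*k + 27))·t_k = 3**k*(2*k + 3)*factorial(k + 1).
Check: Δs_k = 3**k*(6*k**2 + 25*k + 27)*factorial(k + 1). ✓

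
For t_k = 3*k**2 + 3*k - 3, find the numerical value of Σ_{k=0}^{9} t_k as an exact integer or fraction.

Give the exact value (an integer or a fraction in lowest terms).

Ratio r(k) = (k + (k + 1)**2)/(k**2 + k - 1).
Factor: A=1; B=1; C=k**2 + k - 1.
Set up (1)·f(k+1) − (1)·f(k) − (k**2 + k - 1) = 0.
From deg A=0, deg B=0, deg C=2: d=3.
A polynomial solution: f(k) = k*(k - 2)*(k + 2)/3.
Then R = B(k−1)f/C = k*(k - 2)*(k + 2)/(3*(k**2 + k - 1)), so s_k = R(k)·t_k = k*(k**2 - 4).
s_(k+1) − s_k = 3*k**2 + 3*k - 3 = t_k.
Sum = s_(10) − s_(0); s_(10) = 960, s_(0) = 0 ⇒ 960.

Σ = 960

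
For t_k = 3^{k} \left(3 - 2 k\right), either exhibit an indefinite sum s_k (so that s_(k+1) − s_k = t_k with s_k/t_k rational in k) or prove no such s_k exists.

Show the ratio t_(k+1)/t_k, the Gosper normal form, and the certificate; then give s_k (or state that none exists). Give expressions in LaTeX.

s_k = 3^{k} \left(3 - k\right)

Ratio r(k) = 3*(2*k - 1)/(2*k - 3).
A = 3, B = 1, C = k - 3/2.
Need (3)·f(k+1) − (1)·f(k) = k - 3/2.
Degrees (0,0,1) ⇒ d ≤ 1.
A polynomial solution: f(k) = (k - 3)/2.
Certificate R = B(k−1)f/C = (k - 3)/(2*k - 3) gives s_k = 3**k*(3 - k).
Verify: 3**k*(3 - 2*k) matches t_k.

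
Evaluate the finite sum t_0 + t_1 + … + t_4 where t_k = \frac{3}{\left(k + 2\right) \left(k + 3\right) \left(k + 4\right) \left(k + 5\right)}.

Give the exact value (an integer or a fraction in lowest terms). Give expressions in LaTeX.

t_(k+1)/t_k = (k + 2)/(k + 6).
Normal form (A,B,C) = (k + 2, k + 6, 1).
Set up (k + 2)·f(k+1) − (k + 5)·f(k) − (1) = 0.
Degrees (1,1,0) ⇒ d ≤ 3.
Match coefficients ⇒ f(k) = k*(k**2 + 9*k + 26)/72.
R(k) = B(k−1)·f(k)/C(k) = k*(k + 5)*(k**2 + 9*k + 26)/72; s_k = R·t_k = k*(k**2 + 9*k + 26)/(24*(k + 2)*(k + 3)*(k + 4)).
Δs = 3/(k**4 + 14*k**3 + 71*k**2 + 154*k + 120), as required.
Sum = s_(5) − s_(0); s_(5) = 5/126, s_(0) = 0 ⇒ 5/126.

Σ = 5/126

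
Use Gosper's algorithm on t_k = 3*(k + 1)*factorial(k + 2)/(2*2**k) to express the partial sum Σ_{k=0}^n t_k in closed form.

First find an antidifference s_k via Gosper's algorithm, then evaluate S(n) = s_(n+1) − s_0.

S(n) = -6 + 3*factorial(n + 3)/(2*2**n)

The ratio is (k + 2)*(k + 3)/(2*(k + 1)).
Take A(k)=k/2 + 3/2, B(k)=1, C(k)=k + 1.
Set up (k/2 + 3/2)·f(k+1) − (1)·f(k) − (k + 1) = 0.
deg f ≤ 0 (via 1,0,1).
Solving with deg f ≤ 0: f(k) = 2.
So s_k = (B(k−1)f/C)·t_k = (2/(k + 1))·t_k = 3*factorial(k + 2)/2**k.
s_(k+1) − s_k = 3*(k + 1)*factorial(k + 2)/(2*2**k) = t_k.
s_(n+1) = 3*2**(-n - 1)*factorial(n + 3) and s_(0) = 6, so S(n) = -6 + 3*factorial(n + 3)/(2*2**n).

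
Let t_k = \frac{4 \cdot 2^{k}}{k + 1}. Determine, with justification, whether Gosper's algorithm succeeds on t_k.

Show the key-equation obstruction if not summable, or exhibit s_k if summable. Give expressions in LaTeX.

The ratio is 2*(k + 1)/(k + 2).
Gosper form: A/B · C(k+1)/C(k) with A=2*k + 2, B=k + 2, C=1.
Key eq: (2*k + 2)·f(k+1) = (k + 1)·f(k) + (1).
d = -1 from the (1,1,0) case.
Bound -1 < 0, so the key equation has no polynomial solution.

No — negative degree bound, so no certificate f.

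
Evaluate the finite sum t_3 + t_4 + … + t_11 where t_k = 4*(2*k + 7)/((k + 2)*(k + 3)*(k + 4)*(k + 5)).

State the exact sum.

Σ = 27/280

r(k) = (k + 2)*(2*k + 9)/((k + 6)*(2*k + 7)) after simplifying.
Factor: A=k + 2; B=k + 6; C=k + 7/2.
Need (k + 2)·f(k+1) − (k + 5)·f(k) = k + 7/2.
Degrees (1,1,1) ⇒ d ≤ 3.
Solve for f: f(k) = k*(k + 3)*(k + 6)/16 (degree 3 ≤ 3).
Certificate R = B(k−1)f/C = k*(k + 3)*(k + 5)*(k + 6)/(8*(2*k + 7)) gives s_k = k*(k + 6)/(2*(k**2 + 6*k + 8)).
Verify: 4*(2*k + 7)/(k**4 + 14*k**3 + 71*k**2 + 154*k + 120) matches t_k.
Telescoping: Σ = s_(12) − s_(3) = 27/56 − (27/70) = 27/280.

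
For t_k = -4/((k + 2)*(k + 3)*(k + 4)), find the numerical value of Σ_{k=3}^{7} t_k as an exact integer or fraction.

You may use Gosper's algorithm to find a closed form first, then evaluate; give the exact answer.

Σ = -8/165

Step 1: r(k) = (k + 2)/(k + 5).
Take A(k)=k + 2, B(k)=k + 5, C(k)=1.
Need (k + 2)·f(k+1) − (k + 4)·f(k) = 1.
Degrees (1,1,0) ⇒ d ≤ 2.
Coefficient equations give f(k) = k*(k + 5)/12.
Certificate R = B(k−1)f/C = k*(k + 4)*(k + 5)/12 gives s_k = k*(-k - 5)/(3*(k + 2)*(k + 3)).
Δs = -4/(k**3 + 9*k**2 + 26*k + 24), as required.
Σ_(k=3)^(7) t_k = s_(8) − s_(3) = -52/165 − (-4/15) = -8/165.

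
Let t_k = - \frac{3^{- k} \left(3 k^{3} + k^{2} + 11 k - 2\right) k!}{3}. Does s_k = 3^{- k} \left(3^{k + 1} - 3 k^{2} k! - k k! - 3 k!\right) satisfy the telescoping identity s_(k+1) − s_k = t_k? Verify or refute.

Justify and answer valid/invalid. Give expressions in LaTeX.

s_(k+1) = (9*3**k - 3*k**3*factorial(k) - 10*k**2*factorial(k) - 14*k*factorial(k) - 7*factorial(k))/(3*3**k)
s_(k+1) − s_k = -(3*k**3 + k**2 + 11*k - 2)*factorial(k)/(3*3**k)
(s_(k+1) − s_k) − t_k = 0

Valid — Δs_k = t_k.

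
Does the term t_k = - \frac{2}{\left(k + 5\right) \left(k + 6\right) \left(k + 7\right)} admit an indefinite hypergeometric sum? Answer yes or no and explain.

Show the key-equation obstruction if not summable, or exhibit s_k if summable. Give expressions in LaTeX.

Compute t_(k+1)/t_k: get (k + 5)/(k + 8).
A = k + 5, B = k + 8, C = 1.
f must satisfy (k + 5)·f(k+1) − (k + 7)·f(k) = 1.
deg f ≤ 2 (via 1,1,0).
Coefficient equations give f(k) = k*(k + 11)/60.
Get s_k = R·t_k = k*(-k - 11)/(30*(k + 5)*(k + 6)) with R(k) = B(k−1)f(k)/C(k) = k*(k + 7)*(k + 11)/60.
Check: Δs_k = -2/(k**3 + 18*k**2 + 107*k + 210). ✓

Yes. s_k = \frac{k \left(- k - 11\right)}{30 \left(k + 5\right) \left(k + 6\right)}.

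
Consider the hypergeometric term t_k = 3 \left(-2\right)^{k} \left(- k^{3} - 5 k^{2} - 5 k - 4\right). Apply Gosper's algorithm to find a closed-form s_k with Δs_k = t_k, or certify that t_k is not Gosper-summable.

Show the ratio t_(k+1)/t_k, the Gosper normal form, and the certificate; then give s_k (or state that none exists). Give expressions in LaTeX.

s_k = \left(-2\right)^{k} \left(k^{3} + 3 k^{2} - k + 2\right)

t_(k+1)/t_k = 2*(-k**3 - 8*k**2 - 18*k - 15)/(k**3 + 5*k**2 + 5*k + 4).
Factor: A=-2; B=1; C=k**3 + 5*k**2 + 5*k + 4.
f must satisfy (-2)·f(k+1) − (1)·f(k) = k**3 + 5*k**2 + 5*k + 4.
deg f ≤ 3 (via 0,0,3).
Solve for f: f(k) = -(k**3 + 3*k**2 - k + 2)/3 (degree 3 ≤ 3).
So s_k = (B(k−1)f/C)·t_k = (-(k**3 + 3*k**2 - k + 2)/(3*(k + 4)*(k**2 + k + 1)))·t_k = (-2)**k*(k**3 + 3*k**2 - k + 2).
s_(k+1) − s_k = 3*(-2)**k*(-k**3 - 5*k**2 - 5*k - 4) = t_k.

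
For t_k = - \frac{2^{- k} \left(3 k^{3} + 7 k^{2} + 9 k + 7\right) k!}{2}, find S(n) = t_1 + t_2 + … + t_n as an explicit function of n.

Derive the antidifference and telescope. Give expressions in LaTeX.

S(n) = 2^{- n - 1} \left(7 \cdot 2^{n} - 3 n^{3} n! - 13 n^{2} n! - 17 n n! - 7 n!\right)

Compute t_(k+1)/t_k: get (3*k**4 + 19*k**3 + 48*k**2 + 58*k + 26)/(2*(3*k**3 + 7*k**2 + 9*k + 7)).
A = k/2 + 1/2, B = 1, C = k**3 + 7*k**2/3 + 3*k + 7/3.
f must satisfy (k/2 + 1/2)·f(k+1) − (1)·f(k) = k**3 + 7*k**2/3 + 3*k + 7/3.
deg f ≤ 2 (via 1,0,3).
A polynomial solution: f(k) = 2*k*(3*k + 4)/3.
Certificate R = B(k−1)f/C = 2*k*(3*k + 4)/(3*k**3 + 7*k**2 + 9*k + 7) gives s_k = -k*(3*k + 4)*factorial(k)/2**k.
Δs = -(3*k**3 + 7*k**2 + 9*k + 7)*factorial(k)/(2*2**k), as required.
Telescope: S(n) = s_(n+1) − s_(1) = -2**(-n - 1)*(n + 1)*(3*n + 7)*factorial(n + 1) − (-7/2) = 2**(-n - 1)*(7*2**n - 3*n**3*factorial(n) - 13*n**2*factorial(n) - 17*n*factorial(n) - 7*factorial(n)).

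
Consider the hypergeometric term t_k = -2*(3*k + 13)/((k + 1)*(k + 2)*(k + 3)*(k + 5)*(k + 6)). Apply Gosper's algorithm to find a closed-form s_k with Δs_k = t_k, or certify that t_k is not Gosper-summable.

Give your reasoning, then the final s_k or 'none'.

s_k = k*(-k**2 - 8*k - 17)/(5*(k**3 + 8*k**2 + 17*k + 10))

Ratio r(k) = (k + 1)*(k + 5)*(3*k + 16)/((k + 4)*(k + 7)*(3*k + 13)).
Take A(k)=k + 1, B(k)=k + 7, C(k)=k**2 + 25*k/3 + 52/3.
f must satisfy (k + 1)·f(k+1) − (k + 6)·f(k) = k**2 + 25*k/3 + 52/3.
deg f ≤ 5 (via 1,1,2).
Solve for f: f(k) = k*(k + 3)*(k + 4)*(k**2 + 8*k + 17)/30 (degree 5 ≤ 5).
Get s_k = R·t_k = k*(-k**2 - 8*k - 17)/(5*(k**3 + 8*k**2 + 17*k + 10)) with R(k) = B(k−1)f(k)/C(k) = k*(k + 3)*(k + 6)*(k**2 + 8*k + 17)/(10*(3*k + 13)).
s_(k+1) − s_k = 2*(-3*k - 13)/(k**5 + 17*k**4 + 107*k**3 + 307*k**2 + 396*k + 180) = t_k.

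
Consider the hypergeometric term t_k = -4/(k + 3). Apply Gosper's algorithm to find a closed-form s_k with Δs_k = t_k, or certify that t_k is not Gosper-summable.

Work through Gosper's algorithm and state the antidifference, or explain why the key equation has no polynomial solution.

none — t_k is not Gosper-summable

t_(k+1)/t_k = (k + 3)/(k + 4).
So A=k + 3 and B=k + 4, with C=1.
Set up (k + 3)·f(k+1) − (k + 3)·f(k) − (1) = 0.
deg f ≤ 0 (via 1,1,0).
f = c0 ⇒ A·f(k+1) − B(k−1)·f(k) − C = -1. The system {-1 = 0} is inconsistent; no antidifference.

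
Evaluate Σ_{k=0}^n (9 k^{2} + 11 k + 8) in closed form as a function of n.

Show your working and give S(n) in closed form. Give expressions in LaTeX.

Ratio r(k) = (9*k**2 + 29*k + 28)/(9*k**2 + 11*k + 8).
So A=1 and B=1, with C=k**2 + 11*k/9 + 8/9.
Set up (1)·f(k+1) − (1)·f(k) − (k**2 + 11*k/9 + 8/9) = 0.
From deg A=0, deg B=0, deg C=2: d=3.
Match coefficients ⇒ f(k) = k*(3*k**2 + k + 4)/9.
Then R = B(k−1)f/C = k*(3*k**2 + k + 4)/(9*k**2 + 11*k + 8), so s_k = R(k)·t_k = k*(3*k**2 + k + 4).
Δs = 9*k**2 + 11*k + 8, as required.
Σ_(k=0)^n t_k = s_(n+1) − s_(0) = (3*n**3 + 10*n**2 + 15*n + 8) − (0), i.e. 3*n**3 + 10*n**2 + 15*n + 8.

S(n) = 3 n^{3} + 10 n^{2} + 15 n + 8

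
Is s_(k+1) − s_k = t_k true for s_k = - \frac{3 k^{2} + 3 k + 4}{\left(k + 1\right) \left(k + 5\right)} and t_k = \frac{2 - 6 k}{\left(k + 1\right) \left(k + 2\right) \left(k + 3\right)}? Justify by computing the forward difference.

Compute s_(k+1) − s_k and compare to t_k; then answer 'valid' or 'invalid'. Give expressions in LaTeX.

s_(k+1) = (-3*k - 3*(k + 1)**2 - 7)/((k + 2)*(k + 6))
s_(k+1) − s_k = (-15*k**2 - 37*k - 2)/(k**4 + 14*k**3 + 65*k**2 + 112*k + 60)
(s_(k+1) − s_k) − t_k = 3*(-3*k**3 - 6*k**2 + 15*k - 22)/(k**5 + 17*k**4 + 107*k**3 + 307*k**2 + 396*k + 180)

Invalid: residual \frac{3 \left(- 3 k^{3} - 6 k^{2} + 15 k - 22\right)}{k^{5} + 17 k^{4} + 107 k^{3} + 307 k^{2} + 396 k + 180} ≠ 0.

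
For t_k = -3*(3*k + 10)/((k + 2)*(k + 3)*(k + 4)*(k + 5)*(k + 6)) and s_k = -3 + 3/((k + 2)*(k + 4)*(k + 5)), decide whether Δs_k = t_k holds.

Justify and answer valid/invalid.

valid (s_(k+1) − s_k reduces to t_k)

s_(k+1) = -3 + 3/((k + 3)*(k + 5)*(k + 6))
s_(k+1) − s_k = 3*(-3*k - 10)/(k**5 + 20*k**4 + 155*k**3 + 580*k**2 + 1044*k + 720)
(s_(k+1) − s_k) − t_k = 0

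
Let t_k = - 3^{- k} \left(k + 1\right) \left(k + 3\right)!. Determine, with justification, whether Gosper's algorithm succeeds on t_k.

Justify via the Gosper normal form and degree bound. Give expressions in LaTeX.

Yes. s_k = - 3^{1 - k} \left(k + 3\right)!.

Step 1: r(k) = (k + 2)*(k + 4)/(3*(k + 1)).
Factor: A=k/3 + 4/3; B=1; C=k + 1.
Set up (k/3 + 4/3)·f(k+1) − (1)·f(k) − (k + 1) = 0.
Degrees (1,0,1) ⇒ d ≤ 0.
Match coefficients ⇒ f(k) = 3.
Certificate R = B(k−1)f/C = 3/(k + 1) gives s_k = -3**(1 - k)*factorial(k + 3).
Δs = -(k + 1)*factorial(k + 3)/3**k, as required.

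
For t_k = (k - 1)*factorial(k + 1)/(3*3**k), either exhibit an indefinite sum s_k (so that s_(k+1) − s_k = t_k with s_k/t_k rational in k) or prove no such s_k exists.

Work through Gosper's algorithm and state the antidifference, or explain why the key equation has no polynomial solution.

s_k = factorial(k + 1)/3**k

Compute t_(k+1)/t_k: get k*(k + 2)/(3*(k - 1)).
Take A(k)=k/3 + 2/3, B(k)=1, C(k)=k - 1.
Need (k/3 + 2/3)·f(k+1) − (1)·f(k) = k - 1.
From deg A=1, deg B=0, deg C=1: d=0.
Match coefficients ⇒ f(k) = 3.
Then R = B(k−1)f/C = 3/(k - 1), so s_k = R(k)·t_k = factorial(k + 1)/3**k.
Check: Δs_k = (k - 1)*factorial(k + 1)/(3*3**k). ✓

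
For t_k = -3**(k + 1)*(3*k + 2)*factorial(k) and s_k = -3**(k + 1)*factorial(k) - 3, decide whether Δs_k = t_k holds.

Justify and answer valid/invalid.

Valid — Δs_k = t_k.

s_(k+1) = -3**(k + 2)*factorial(k + 1) - 3
s_(k+1) − s_k = -3**(k + 1)*(3*k + 2)*factorial(k)
(s_(k+1) − s_k) − t_k = 0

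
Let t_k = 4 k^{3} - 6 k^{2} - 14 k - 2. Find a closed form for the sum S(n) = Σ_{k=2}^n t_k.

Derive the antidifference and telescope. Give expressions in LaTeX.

Ratio r(k) = (2*k**3 + 3*k**2 - 7*k - 9)/(2*k**3 - 3*k**2 - 7*k - 1).
Gosper form: A/B · C(k+1)/C(k) with A=1, B=1, C=k**3 - 3*k**2/2 - 7*k/2 - 1/2.
f must satisfy (1)·f(k+1) − (1)·f(k) = k**3 - 3*k**2/2 - 7*k/2 - 1/2.
deg f ≤ 4 (via 0,0,3).
Coefficient equations give f(k) = k*(k**3 - 4*k**2 - 3*k + 4)/4.
So s_k = (B(k−1)f/C)·t_k = (k*(k**3 - 4*k**2 - 3*k + 4)/(2*(2*k**3 - 3*k**2 - 7*k - 1)))·t_k = k*(k**3 - 4*k**2 - 3*k + 4).
Verify: 4*k**3 - 6*k**2 - 14*k - 2 matches t_k.
Σ_(k=2)^n t_k = s_(n+1) − s_(2) = (n**4 - 9*n**2 - 10*n - 2) − (-20), i.e. n**4 - 9*n**2 - 10*n + 18.

S(n) = n^{4} - 9 n^{2} - 10 n + 18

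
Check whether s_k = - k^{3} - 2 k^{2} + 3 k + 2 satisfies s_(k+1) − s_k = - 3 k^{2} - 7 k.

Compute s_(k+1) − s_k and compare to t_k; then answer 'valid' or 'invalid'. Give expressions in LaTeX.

valid (s_(k+1) − s_k reduces to t_k)

s_(k+1) = -k**3 - 5*k**2 - 4*k + 2
s_(k+1) − s_k = k*(-3*k - 7)
(s_(k+1) − s_k) − t_k = 0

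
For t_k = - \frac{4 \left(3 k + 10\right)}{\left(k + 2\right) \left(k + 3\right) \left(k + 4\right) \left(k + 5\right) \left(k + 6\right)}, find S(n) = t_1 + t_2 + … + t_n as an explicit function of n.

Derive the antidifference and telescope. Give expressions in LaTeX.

S(n) = \frac{2 n \left(- n^{2} - 14 n - 63\right)}{45 \left(n^{3} + 14 n^{2} + 63 n + 90\right)}

r(k) = (k + 2)*(3*k + 13)/((k + 7)*(3*k + 10)) after simplifying.
So A=k + 2 and B=k + 7, with C=k + 10/3.
Set up (k + 2)·f(k+1) − (k + 6)·f(k) − (k + 10/3) = 0.
deg f ≤ 4 (via 1,1,1).
Solve for f: f(k) = k*(k + 3)*(k**2 + 11*k + 38)/120 (degree 4 ≤ 4).
R(k) = B(k−1)·f(k)/C(k) = k*(k + 3)*(k + 6)*(k**2 + 11*k + 38)/(40*(3*k + 10)); s_k = R·t_k = k*(-k**2 - 11*k - 38)/(10*(k**3 + 11*k**2 + 38*k + 40)).
Verify: 4*(-3*k - 10)/(k**5 + 20*k**4 + 155*k**3 + 580*k**2 + 1044*k + 720) matches t_k.
Σ_(k=1)^n t_k = s_(n+1) − s_(1) = ((-n**3 - 14*n**2 - 63*n - 50)/(10*(n**3 + 14*n**2 + 63*n + 90))) − (-1/18), i.e. 2*n*(-n**2 - 14*n - 63)/(45*(n**3 + 14*n**2 + 63*n + 90)).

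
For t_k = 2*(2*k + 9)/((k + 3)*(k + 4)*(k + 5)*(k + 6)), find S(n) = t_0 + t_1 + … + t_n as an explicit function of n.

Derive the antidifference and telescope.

Compute t_(k+1)/t_k: get (k + 3)*(2*k + 11)/((k + 7)*(2*k + 9)).
Take A(k)=k + 3, B(k)=k + 7, C(k)=k + 9/2.
Solve (k + 3)·f(k+1) − (k + 6)·f(k) = k + 9/2.
d = 3 from the (1,1,1) case.
Coefficient equations give f(k) = k*(k + 4)*(k + 8)/30.
R(k) = B(k−1)·f(k)/C(k) = k*(k + 4)*(k + 6)*(k + 8)/(15*(2*k + 9)); s_k = R·t_k = 2*k*(k + 8)/(15*(k**2 + 8*k + 15)).
Δs = 2*(2*k + 9)/(k**4 + 18*k**3 + 119*k**2 + 342*k + 360), as required.
Telescope: S(n) = s_(n+1) − s_(0) = 2*(n**2 + 10*n + 9)/(15*(n**2 + 10*n + 24)) − (0) = 2*(n**2 + 10*n + 9)/(15*(n**2 + 10*n + 24)).

S(n) = 2*(n**2 + 10*n + 9)/(15*(n**2 + 10*n + 24))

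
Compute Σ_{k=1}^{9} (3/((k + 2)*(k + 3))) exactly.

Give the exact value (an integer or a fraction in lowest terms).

Σ = 3/4

t_(k+1)/t_k = (k + 2)/(k + 4).
Normal form (A,B,C) = (k + 2, k + 4, 1).
Need (k + 2)·f(k+1) − (k + 3)·f(k) = 1.
Bound: deg f ≤ 1.
Solving with deg f ≤ 1: f(k) = k/2.
Get s_k = R·t_k = 3*k/(2*(k + 2)) with R(k) = B(k−1)f(k)/C(k) = k*(k + 3)/2.
Verify: 3/(k**2 + 5*k + 6) matches t_k.
Sum = s_(10) − s_(1); s_(10) = 5/4, s_(1) = 1/2 ⇒ 3/4.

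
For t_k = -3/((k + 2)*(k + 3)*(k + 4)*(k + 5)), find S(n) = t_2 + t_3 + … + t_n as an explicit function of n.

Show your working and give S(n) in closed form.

S(n) = (-n**3 - 12*n**2 - 47*n + 60)/(120*(n**3 + 12*n**2 + 47*n + 60))

r(k) = (k + 2)/(k + 6) after simplifying.
Normal form (A,B,C) = (k + 2, k + 6, 1).
Key eq: (k + 2)·f(k+1) = (k + 5)·f(k) + (1).
Bound: deg f ≤ 3.
Coefficient equations give f(k) = k*(k**2 + 9*k + 26)/72.
So s_k = (B(k−1)f/C)·t_k = (k*(k + 5)*(k**2 + 9*k + 26)/72)·t_k = k*(-k**2 - 9*k - 26)/(24*(k + 2)*(k + 3)*(k + 4)).
Δs = -3/(k**4 + 14*k**3 + 71*k**2 + 154*k + 120), as required.
s_(n+1) = (-n**3 - 12*n**2 - 47*n - 36)/(24*(n**3 + 12*n**2 + 47*n + 60)) and s_(2) = -1/30, so S(n) = (-n**3 - 12*n**2 - 47*n + 60)/(120*(n**3 + 12*n**2 + 47*n + 60)).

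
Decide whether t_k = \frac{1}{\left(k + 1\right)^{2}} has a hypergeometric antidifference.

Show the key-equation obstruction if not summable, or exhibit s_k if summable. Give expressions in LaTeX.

No — key equation has no polynomial f.

r(k) = (k + 1)**2/(k + 2)**2 after simplifying.
Gosper form: A/B · C(k+1)/C(k) with A=k**2 + 2*k + 1, B=k**2 + 4*k + 4, C=1.
f must satisfy (k**2 + 2*k + 1)·f(k+1) − (k**2 + 2*k + 1)·f(k) = 1.
Degrees (2,2,0) ⇒ d ≤ 0.
f = c0 ⇒ A·f(k+1) − B(k−1)·f(k) − C = -1. The system {-1 = 0} is inconsistent; no antidifference.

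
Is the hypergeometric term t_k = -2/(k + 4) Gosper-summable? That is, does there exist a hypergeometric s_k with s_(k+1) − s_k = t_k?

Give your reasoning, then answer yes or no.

No — the linear system for f has no solution.

r(k) = (k + 4)/(k + 5) after simplifying.
A = k + 4, B = k + 5, C = 1.
Key eq: (k + 4)·f(k+1) = (k + 4)·f(k) + (1).
Degrees (1,1,0) ⇒ d ≤ 0.
f = c0 ⇒ A·f(k+1) − B(k−1)·f(k) − C = -1. The system {-1 = 0} is inconsistent; no antidifference.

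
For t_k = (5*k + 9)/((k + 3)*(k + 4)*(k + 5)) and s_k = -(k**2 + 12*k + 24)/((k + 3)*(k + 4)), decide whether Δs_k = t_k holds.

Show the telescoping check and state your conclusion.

s_(k+1) = (-12*k - (k + 1)**2 - 36)/((k + 4)*(k + 5))
s_(k+1) − s_k = (5*k + 9)/(k**3 + 12*k**2 + 47*k + 60)
(s_(k+1) − s_k) − t_k = 0

valid (s_(k+1) − s_k reduces to t_k)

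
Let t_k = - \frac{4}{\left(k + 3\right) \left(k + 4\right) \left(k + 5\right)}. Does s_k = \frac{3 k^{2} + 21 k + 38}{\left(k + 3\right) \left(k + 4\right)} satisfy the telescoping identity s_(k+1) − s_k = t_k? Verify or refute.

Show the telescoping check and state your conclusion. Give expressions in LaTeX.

valid (s_(k+1) − s_k reduces to t_k)

s_(k+1) = (21*k + 3*(k + 1)**2 + 59)/((k + 4)*(k + 5))
s_(k+1) − s_k = -4/(k**3 + 12*k**2 + 47*k + 60)
(s_(k+1) − s_k) − t_k = 0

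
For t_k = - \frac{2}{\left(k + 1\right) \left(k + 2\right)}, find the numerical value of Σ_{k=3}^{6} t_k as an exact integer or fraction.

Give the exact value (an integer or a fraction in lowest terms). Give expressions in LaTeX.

Ratio r(k) = (k + 1)/(k + 3).
So A=k + 1 and B=k + 3, with C=1.
Need (k + 1)·f(k+1) − (k + 2)·f(k) = 1.
From deg A=1, deg B=1, deg C=0: d=1.
Solve for f: f(k) = k (degree 1 ≤ 1).
Get s_k = R·t_k = -2*k/(k + 1) with R(k) = B(k−1)f(k)/C(k) = k*(k + 2).
Δs = -2/(k**2 + 3*k + 2), as required.
Sum = s_(7) − s_(3); s_(7) = -7/4, s_(3) = -3/2 ⇒ -1/4.

Σ = -1/4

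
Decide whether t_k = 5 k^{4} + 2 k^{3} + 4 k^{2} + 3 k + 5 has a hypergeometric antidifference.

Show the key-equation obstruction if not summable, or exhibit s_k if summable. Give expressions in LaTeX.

Yes. s_k = k \left(k^{4} - 2 k^{3} + 2 k^{2} + 4\right).

Step 1: r(k) = (5*k**4 + 22*k**3 + 40*k**2 + 37*k + 19)/(5*k**4 + 2*k**3 + 4*k**2 + 3*k + 5).
Normal form (A,B,C) = (1, 1, k**4 + 2*k**3/5 + 4*k**2/5 + 3*k/5 + 1).
f must satisfy (1)·f(k+1) − (1)·f(k) = k**4 + 2*k**3/5 + 4*k**2/5 + 3*k/5 + 1.
d = 5 from the (0,0,4) case.
Match coefficients ⇒ f(k) = k*(k**4 - 2*k**3 + 2*k**2 + 4)/5.
Then R = B(k−1)f/C = k*(k**4 - 2*k**3 + 2*k**2 + 4)/(5*k**4 + 2*k**3 + 4*k**2 + 3*k + 5), so s_k = R(k)·t_k = k*(k**4 - 2*k**3 + 2*k**2 + 4).
Δs = 5*k**4 + 2*k**3 + 4*k**2 + 3*k + 5, as required.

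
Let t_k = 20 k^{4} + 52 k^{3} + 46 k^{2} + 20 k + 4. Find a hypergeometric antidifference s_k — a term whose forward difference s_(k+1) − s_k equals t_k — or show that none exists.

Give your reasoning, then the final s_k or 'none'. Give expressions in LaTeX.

The ratio is (10*k**4 + 66*k**3 + 161*k**2 + 174*k + 71)/(10*k**4 + 26*k**3 + 23*k**2 + 10*k + 2).
Take A(k)=1, B(k)=1, C(k)=k**4 + 13*k**3/5 + 23*k**2/10 + k + 1/5.
Key eq: (1)·f(k+1) = (1)·f(k) + (k**4 + 13*k**3/5 + 23*k**2/10 + k + 1/5).
Degrees (0,0,4) ⇒ d ≤ 5.
A polynomial solution: f(k) = k*(4*k**4 + 3*k**3 - 4*k**2 + 1)/20.
Certificate R = B(k−1)f/C = k*(4*k**4 + 3*k**3 - 4*k**2 + 1)/(2*(10*k**4 + 26*k**3 + 23*k**2 + 10*k + 2)) gives s_k = 4*k**5 + 3*k**4 - 4*k**3 + k.
Check: Δs_k = 20*k**4 + 52*k**3 + 46*k**2 + 20*k + 4. ✓

s_k = 4 k^{5} + 3 k^{4} - 4 k^{3} + k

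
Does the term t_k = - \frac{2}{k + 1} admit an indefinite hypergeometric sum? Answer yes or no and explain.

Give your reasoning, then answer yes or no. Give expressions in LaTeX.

No; the coefficient equations for f are inconsistent.

The ratio is (k + 1)/(k + 2).
So A=k + 1 and B=k + 2, with C=1.
Key eq: (k + 1)·f(k+1) = (k + 1)·f(k) + (1).
From deg A=1, deg B=1, deg C=0: d=0.
Generic f = c0 gives residual -1; -1 = 0 cannot hold, so t_k is not Gosper-summable.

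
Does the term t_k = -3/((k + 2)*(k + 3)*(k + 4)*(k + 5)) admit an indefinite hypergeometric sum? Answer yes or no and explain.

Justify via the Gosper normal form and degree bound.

Yes. s_k = k*(-k**2 - 9*k - 26)/(24*(k + 2)*(k + 3)*(k + 4)).

t_(k+1)/t_k = (k + 2)/(k + 6).
Factor: A=k + 2; B=k + 6; C=1.
Set up (k + 2)·f(k+1) − (k + 5)·f(k) − (1) = 0.
From deg A=1, deg B=1, deg C=0: d=3.
Coefficient equations give f(k) = k*(k**2 + 9*k + 26)/72.
Certificate R = B(k−1)f/C = k*(k + 5)*(k**2 + 9*k + 26)/72 gives s_k = k*(-k**2 - 9*k - 26)/(24*(k + 2)*(k + 3)*(k + 4)).
s_(k+1) − s_k = -3/(k**4 + 14*k**3 + 71*k**2 + 154*k + 120) = t_k.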